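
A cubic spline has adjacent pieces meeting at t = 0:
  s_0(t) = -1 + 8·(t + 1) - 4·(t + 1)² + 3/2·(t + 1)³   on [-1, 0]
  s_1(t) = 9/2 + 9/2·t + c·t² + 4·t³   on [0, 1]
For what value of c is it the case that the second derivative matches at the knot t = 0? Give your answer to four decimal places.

0.5000

s_0''(t) = -8 + 9·(t + 1), so s_0''(0) = 1. On the right, s_1''(0) = 2c, so c = 1/2.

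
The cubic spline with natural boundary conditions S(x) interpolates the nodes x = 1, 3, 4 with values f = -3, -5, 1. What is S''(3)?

Write M_i for S''(x_i). With h_i = 2, 1 and divided differences Δ_i = -1, 6, the continuity of S' gives the tridiagonal system
  2·M_0 + 6·M_1 + 1·M_2 = 6(Δ_1 - Δ_0) = 42
Natural end conditions: M_0 = M_2 = 0.
Solving: M_0 = 0, M_1 = 7, M_2 = 0.

7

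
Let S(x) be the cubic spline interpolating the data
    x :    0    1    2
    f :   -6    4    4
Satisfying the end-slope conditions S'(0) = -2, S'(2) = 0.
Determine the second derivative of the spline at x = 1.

Let m_i = S''(x_i). Step sizes h_i = 1, 1; slopes of the chords Δ_i = (y_(i+1) - y_i)/h_i = 10, 0.
  1·m_0 + 4·m_1 + 1·m_2 = 6(Δ_1 - Δ_0) = -60
Clamped end conditions give two more equations: 2h_0·m_0 + h_0·m_1 = 6(Δ_0 - S'(0)) = 72 and h_1·m_1 + 2h_1·m_2 = 6(S'(2) - Δ_1) = 0.
Hence m_0 = 52, m_1 = -32, m_2 = 16.

-32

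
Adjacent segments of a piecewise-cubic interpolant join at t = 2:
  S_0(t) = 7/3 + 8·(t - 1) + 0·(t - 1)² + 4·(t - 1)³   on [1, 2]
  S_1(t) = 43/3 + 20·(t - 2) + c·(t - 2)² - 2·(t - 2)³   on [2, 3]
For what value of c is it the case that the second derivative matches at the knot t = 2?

S_0''(t) = 0 + 24·(t - 1), so S_0''(2) = 24. On the right, S_1''(2) = 2c, so c = 12.

12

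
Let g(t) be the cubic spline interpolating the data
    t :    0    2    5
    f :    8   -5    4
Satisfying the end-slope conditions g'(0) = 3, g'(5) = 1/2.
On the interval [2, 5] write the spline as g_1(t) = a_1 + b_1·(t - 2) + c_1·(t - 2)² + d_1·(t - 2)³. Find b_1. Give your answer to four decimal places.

Let M_i = g''(x_i). Step sizes h_i = 2, 3; slopes of the chords Δ_i = (y_(i+1) - y_i)/h_i = -13/2, 3.
  2·M_0 + 10·M_1 + 3·M_2 = 6(Δ_1 - Δ_0) = 57
Clamped end conditions give two more equations: 2h_0·M_0 + h_0·M_1 = 6(Δ_0 - g'(0)) = -57 and h_1·M_1 + 2h_1·M_2 = 6(g'(5) - Δ_1) = -15.
Solving the tridiagonal system: M_0 = -409/20, M_1 = 62/5, M_2 = -87/10.
On [2, 5], with g_1(t) = a_1 + b_1·(t - 2) + c_1·(t - 2)² + d_1·(t - 2)³: c_1 = M_1/2 = 31/5, d_1 = (M_2 - M_1)/(6h_1) = -211/180, b_1 = Δ_1 - h_1(2M_1 + M_2)/6 = -101/20.

-5.0500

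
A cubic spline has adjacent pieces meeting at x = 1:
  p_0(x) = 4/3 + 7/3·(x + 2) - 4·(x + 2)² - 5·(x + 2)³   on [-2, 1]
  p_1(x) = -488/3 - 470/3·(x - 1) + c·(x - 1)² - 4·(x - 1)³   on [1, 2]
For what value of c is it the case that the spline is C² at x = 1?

-49

p_0''(x) = -8 - 30·(x + 2), so p_0''(1) = -98. On the right, p_1''(1) = 2c, so c = -49.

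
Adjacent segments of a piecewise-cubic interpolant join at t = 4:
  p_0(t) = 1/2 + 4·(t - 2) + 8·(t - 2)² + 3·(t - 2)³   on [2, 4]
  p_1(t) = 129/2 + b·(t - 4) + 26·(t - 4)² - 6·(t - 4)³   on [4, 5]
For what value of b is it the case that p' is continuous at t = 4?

p_0'(t) = 4 + 16·(t - 2) + 9·(t - 2)², so p_0'(4) = 72. On the right, p_1'(4) = b, so b = 72.

72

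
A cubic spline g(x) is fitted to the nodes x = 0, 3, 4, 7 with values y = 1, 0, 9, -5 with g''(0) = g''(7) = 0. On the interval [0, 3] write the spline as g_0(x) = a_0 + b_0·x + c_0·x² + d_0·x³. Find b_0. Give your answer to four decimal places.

Write M_i for g''(x_i). With h_i = 3, 1, 3 and divided differences Δ_i = -1/3, 9, -14/3, the continuity of g' gives the tridiagonal system
  3·M_0 + 8·M_1 + 1·M_2 = 6(Δ_1 - Δ_0) = 56
  1·M_1 + 8·M_2 + 3·M_3 = 6(Δ_2 - Δ_1) = -82
Natural end conditions: M_0 = M_3 = 0.
Solving the tridiagonal system: M_0 = 0, M_1 = 530/63, M_2 = -712/63, M_3 = 0.
On [0, 3], with g_0(x) = a_0 + b_0·x + c_0·x² + d_0·x³: c_0 = M_0/2 = 0, d_0 = (M_1 - M_0)/(6h_0) = 265/567, b_0 = Δ_0 - h_0(2M_0 + M_1)/6 = -286/63.

-4.5397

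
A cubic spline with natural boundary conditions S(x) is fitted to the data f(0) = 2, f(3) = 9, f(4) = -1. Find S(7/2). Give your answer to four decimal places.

4.5781

Let M_i = S''(x_i). Step sizes h_i = 3, 1; slopes of the chords Δ_i = (y_(i+1) - y_i)/h_i = 7/3, -10.
  3·M_0 + 8·M_1 + 1·M_2 = 6(Δ_1 - Δ_0) = -74
Natural end conditions: M_0 = M_2 = 0.
Hence M_0 = 0, M_1 = -37/4, M_2 = 0.
On [3, 4], S(x) = 9 - 83/12·(x - 3) - 37/8·(x - 3)² + 37/24·(x - 3)³.
With (x - 3) = 1/2: S(7/2) = 293/64.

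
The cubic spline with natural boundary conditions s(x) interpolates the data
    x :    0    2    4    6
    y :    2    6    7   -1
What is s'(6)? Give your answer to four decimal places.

-5.1000

Let M_i = s''(x_i). Step sizes h_i = 2, 2, 2; slopes of the chords Δ_i = (y_(i+1) - y_i)/h_i = 2, 1/2, -4.
  2·M_0 + 8·M_1 + 2·M_2 = 6(Δ_1 - Δ_0) = -9
  2·M_1 + 8·M_2 + 2·M_3 = 6(Δ_2 - Δ_1) = -27
Natural end conditions: M_0 = M_3 = 0.
Forward elimination and back-substitution give M_0 = 0, M_1 = -3/10, M_2 = -33/10, M_3 = 0.
On [4, 6], s'(x) = b_2 + 2c_2·(x - 4) + 3d_2·(x - 4)² with b_2 = Δ_2 - h_2(2M_2 + M_3)/6 = -9/5, c_2 = M_2/2 = -33/20, d_2 = (M_3 - M_2)/(6h_2) = 11/40. So s'(6) = -51/10.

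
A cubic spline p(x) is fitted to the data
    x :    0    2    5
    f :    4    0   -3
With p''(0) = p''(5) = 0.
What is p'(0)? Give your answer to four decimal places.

Let m_i = p''(x_i). Step sizes h_i = 2, 3; slopes of the chords Δ_i = (y_(i+1) - y_i)/h_i = -2, -1.
  2·m_0 + 10·m_1 + 3·m_2 = 6(Δ_1 - Δ_0) = 6
Natural end conditions: m_0 = m_2 = 0.
Forward elimination and back-substitution give m_0 = 0, m_1 = 3/5, m_2 = 0.
On [0, 2], p'(x) = b_0 + 2c_0·x + 3d_0·x² with b_0 = Δ_0 - h_0(2m_0 + m_1)/6 = -11/5, c_0 = m_0/2 = 0, d_0 = (m_1 - m_0)/(6h_0) = 1/20. So p'(0) = -11/5.

-2.2000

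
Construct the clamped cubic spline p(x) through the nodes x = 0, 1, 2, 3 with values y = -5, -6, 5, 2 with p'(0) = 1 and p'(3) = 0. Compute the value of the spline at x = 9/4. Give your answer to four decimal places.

Let M_i = p''(x_i). Step sizes h_i = 1, 1, 1; slopes of the chords Δ_i = (y_(i+1) - y_i)/h_i = -1, 11, -3.
  1·M_0 + 4·M_1 + 1·M_2 = 6(Δ_1 - Δ_0) = 72
  1·M_1 + 4·M_2 + 1·M_3 = 6(Δ_2 - Δ_1) = -84
Clamped end conditions give two more equations: 2h_0·M_0 + h_0·M_1 = 6(Δ_0 - p'(0)) = -12 and h_2·M_2 + 2h_2·M_3 = 6(p'(3) - Δ_2) = 18.
Hence M_0 = -334/15, M_1 = 488/15, M_2 = -538/15, M_3 = 404/15.
On [2, 3], p(x) = 5 + 67/15·(x - 2) - 269/15·(x - 2)² + 157/15·(x - 2)³.
With (x - 2) = 1/4: p(9/4) = 1651/320.

5.1594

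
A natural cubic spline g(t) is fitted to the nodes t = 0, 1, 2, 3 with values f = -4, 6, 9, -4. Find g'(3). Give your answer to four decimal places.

Let M_i = g''(x_i). Step sizes h_i = 1, 1, 1; slopes of the chords Δ_i = (y_(i+1) - y_i)/h_i = 10, 3, -13.
  1·M_0 + 4·M_1 + 1·M_2 = 6(Δ_1 - Δ_0) = -42
  1·M_1 + 4·M_2 + 1·M_3 = 6(Δ_2 - Δ_1) = -96
Natural end conditions: M_0 = M_3 = 0.
Forward elimination and back-substitution give M_0 = 0, M_1 = -24/5, M_2 = -114/5, M_3 = 0.
On [2, 3], g'(t) = b_2 + 2c_2·(t - 2) + 3d_2·(t - 2)² with b_2 = Δ_2 - h_2(2M_2 + M_3)/6 = -27/5, c_2 = M_2/2 = -57/5, d_2 = (M_3 - M_2)/(6h_2) = 19/5. So g'(3) = -84/5.

-16.8000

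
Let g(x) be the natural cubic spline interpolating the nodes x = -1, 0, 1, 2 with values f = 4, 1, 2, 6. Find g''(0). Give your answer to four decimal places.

Put m_i = g'' at the i-th knot. Here h = (1, 1, 1) and Δ = (-3, 1, 4), so the interior equations h_(i-1)·m_(i-1) + 2(h_(i-1)+h_i)·m_i + h_i·m_(i+1) = 6(Δ_i − Δ_(i-1)) read
  1·m_0 + 4·m_1 + 1·m_2 = 6(Δ_1 - Δ_0) = 24
  1·m_1 + 4·m_2 + 1·m_3 = 6(Δ_2 - Δ_1) = 18
Natural end conditions: m_0 = m_3 = 0.
Solving: m_0 = 0, m_1 = 26/5, m_2 = 16/5, m_3 = 0.

5.2000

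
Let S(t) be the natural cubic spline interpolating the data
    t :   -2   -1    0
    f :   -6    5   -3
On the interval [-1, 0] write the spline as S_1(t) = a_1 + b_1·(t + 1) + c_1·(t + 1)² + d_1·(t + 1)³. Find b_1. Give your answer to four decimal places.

With m_i denoting the second derivative at x_i, h_i = 1, 1, and Δ_i = (y_(i+1) − y_i)/h_i = 11, -8:
  1·m_0 + 4·m_1 + 1·m_2 = 6(Δ_1 - Δ_0) = -114
Natural end conditions: m_0 = m_2 = 0.
Hence m_0 = 0, m_1 = -57/2, m_2 = 0.
On [-1, 0], with S_1(t) = a_1 + b_1·(t + 1) + c_1·(t + 1)² + d_1·(t + 1)³: c_1 = m_1/2 = -57/4, d_1 = (m_2 - m_1)/(6h_1) = 19/4, b_1 = Δ_1 - h_1(2m_1 + m_2)/6 = 3/2.

1.5000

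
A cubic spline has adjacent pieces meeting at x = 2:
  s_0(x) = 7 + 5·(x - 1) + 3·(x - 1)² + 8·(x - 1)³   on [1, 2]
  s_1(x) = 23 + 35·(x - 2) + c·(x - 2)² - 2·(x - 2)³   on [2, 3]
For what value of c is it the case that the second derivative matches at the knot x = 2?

27

s_0''(x) = 6 + 48·(x - 1), so s_0''(2) = 54. On the right, s_1''(2) = 2c, so c = 27.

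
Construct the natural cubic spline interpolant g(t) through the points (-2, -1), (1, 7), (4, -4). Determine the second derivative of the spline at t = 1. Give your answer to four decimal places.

-3.1667

With M_i denoting the second derivative at x_i, h_i = 3, 3, and Δ_i = (y_(i+1) − y_i)/h_i = 8/3, -11/3:
  3·M_0 + 12·M_1 + 3·M_2 = 6(Δ_1 - Δ_0) = -38
Natural end conditions: M_0 = M_2 = 0.
Hence M_0 = 0, M_1 = -19/6, M_2 = 0.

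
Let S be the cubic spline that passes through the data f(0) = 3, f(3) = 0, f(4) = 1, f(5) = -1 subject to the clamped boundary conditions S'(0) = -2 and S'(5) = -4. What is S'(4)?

With m_i denoting the second derivative at x_i, h_i = 3, 1, 1, and Δ_i = (y_(i+1) − y_i)/h_i = -1, 1, -2:
  3·m_0 + 8·m_1 + 1·m_2 = 6(Δ_1 - Δ_0) = 12
  1·m_1 + 4·m_2 + 1·m_3 = 6(Δ_2 - Δ_1) = -18
Clamped end conditions give two more equations: 2h_0·m_0 + h_0·m_1 = 6(Δ_0 - S'(0)) = 6 and h_2·m_2 + 2h_2·m_3 = 6(S'(5) - Δ_2) = -12.
Hence m_0 = 0, m_1 = 2, m_2 = -4, m_3 = -4.
On [4, 5], S'(x) = b_2 + 2c_2·(x - 4) + 3d_2·(x - 4)² with b_2 = Δ_2 - h_2(2m_2 + m_3)/6 = 0, c_2 = m_2/2 = -2, d_2 = (m_3 - m_2)/(6h_2) = 0. So S'(4) = 0.

0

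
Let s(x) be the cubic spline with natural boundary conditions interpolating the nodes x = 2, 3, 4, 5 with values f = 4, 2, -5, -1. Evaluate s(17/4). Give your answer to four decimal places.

-5.0719

Put M_i = s'' at the i-th knot. Here h = (1, 1, 1) and Δ = (-2, -7, 4), so the interior equations h_(i-1)·M_(i-1) + 2(h_(i-1)+h_i)·M_i + h_i·M_(i+1) = 6(Δ_i − Δ_(i-1)) read
  1·M_0 + 4·M_1 + 1·M_2 = 6(Δ_1 - Δ_0) = -30
  1·M_1 + 4·M_2 + 1·M_3 = 6(Δ_2 - Δ_1) = 66
Natural end conditions: M_0 = M_3 = 0.
Solving the tridiagonal system: M_0 = 0, M_1 = -62/5, M_2 = 98/5, M_3 = 0.
On [4, 5], s(x) = -5 - 38/15·(x - 4) + 49/5·(x - 4)² - 49/15·(x - 4)³.
With (x - 4) = 1/4: s(17/4) = -1623/320.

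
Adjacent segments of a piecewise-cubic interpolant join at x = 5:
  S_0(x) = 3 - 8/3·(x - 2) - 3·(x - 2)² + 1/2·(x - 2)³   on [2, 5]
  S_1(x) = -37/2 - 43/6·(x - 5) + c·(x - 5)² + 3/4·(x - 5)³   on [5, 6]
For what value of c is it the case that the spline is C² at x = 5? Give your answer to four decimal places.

1.5000

S_0''(x) = -6 + 3·(x - 2), so S_0''(5) = 3. On the right, S_1''(5) = 2c, so c = 3/2.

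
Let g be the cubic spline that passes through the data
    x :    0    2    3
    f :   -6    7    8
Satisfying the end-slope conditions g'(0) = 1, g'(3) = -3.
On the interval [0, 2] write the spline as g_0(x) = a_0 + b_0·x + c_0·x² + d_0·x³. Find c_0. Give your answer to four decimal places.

Let m_i = g''(x_i). Step sizes h_i = 2, 1; slopes of the chords Δ_i = (y_(i+1) - y_i)/h_i = 13/2, 1.
  2·m_0 + 6·m_1 + 1·m_2 = 6(Δ_1 - Δ_0) = -33
Clamped end conditions give two more equations: 2h_0·m_0 + h_0·m_1 = 6(Δ_0 - g'(0)) = 33 and h_1·m_1 + 2h_1·m_2 = 6(g'(3) - Δ_1) = -24.
Hence m_0 = 149/12, m_1 = -25/3, m_2 = -47/6.
On [0, 2], with g_0(x) = a_0 + b_0·x + c_0·x² + d_0·x³: c_0 = m_0/2 = 149/24, d_0 = (m_1 - m_0)/(6h_0) = -83/48, b_0 = Δ_0 - h_0(2m_0 + m_1)/6 = 1.

6.2083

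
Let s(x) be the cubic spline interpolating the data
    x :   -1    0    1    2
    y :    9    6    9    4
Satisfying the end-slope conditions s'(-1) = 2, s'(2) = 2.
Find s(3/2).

Write m_i for s''(x_i). With h_i = 1, 1, 1 and divided differences Δ_i = -3, 3, -5, the continuity of s' gives the tridiagonal system
  1·m_0 + 4·m_1 + 1·m_2 = 6(Δ_1 - Δ_0) = 36
  1·m_1 + 4·m_2 + 1·m_3 = 6(Δ_2 - Δ_1) = -48
Clamped end conditions give two more equations: 2h_0·m_0 + h_0·m_1 = 6(Δ_0 - s'(-1)) = -30 and h_2·m_2 + 2h_2·m_3 = 6(s'(2) - Δ_2) = 42.
Forward elimination and back-substitution give m_0 = -26, m_1 = 22, m_2 = -26, m_3 = 34.
On [1, 2], s(x) = 9 - 2·(x - 1) - 13·(x - 1)² + 10·(x - 1)³.
With (x - 1) = 1/2: s(3/2) = 6.

6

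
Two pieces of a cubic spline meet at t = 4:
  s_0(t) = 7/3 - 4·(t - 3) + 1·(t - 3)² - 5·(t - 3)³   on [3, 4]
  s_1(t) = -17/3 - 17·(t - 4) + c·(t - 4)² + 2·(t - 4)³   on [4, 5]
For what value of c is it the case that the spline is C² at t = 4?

s_0''(t) = 2 - 30·(t - 3), so s_0''(4) = -28. On the right, s_1''(4) = 2c, so c = -14.

-14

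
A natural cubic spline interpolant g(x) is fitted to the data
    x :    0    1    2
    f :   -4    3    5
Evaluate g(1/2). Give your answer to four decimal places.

-0.0313

With M_i denoting the second derivative at x_i, h_i = 1, 1, and Δ_i = (y_(i+1) − y_i)/h_i = 7, 2:
  1·M_0 + 4·M_1 + 1·M_2 = 6(Δ_1 - Δ_0) = -30
Natural end conditions: M_0 = M_2 = 0.
Hence M_0 = 0, M_1 = -15/2, M_2 = 0.
On [0, 1], g(x) = -4 + 33/4·x + 0·x² - 5/4·x³.
With x = 1/2: g(1/2) = -1/32.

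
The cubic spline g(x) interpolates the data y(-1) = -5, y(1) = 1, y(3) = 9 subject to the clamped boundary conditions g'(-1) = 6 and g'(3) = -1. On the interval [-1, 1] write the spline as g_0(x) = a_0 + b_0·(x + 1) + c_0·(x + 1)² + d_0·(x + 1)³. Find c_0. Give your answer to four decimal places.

-3.5000

With M_i denoting the second derivative at x_i, h_i = 2, 2, and Δ_i = (y_(i+1) − y_i)/h_i = 3, 4:
  2·M_0 + 8·M_1 + 2·M_2 = 6(Δ_1 - Δ_0) = 6
Clamped end conditions give two more equations: 2h_0·M_0 + h_0·M_1 = 6(Δ_0 - g'(-1)) = -18 and h_1·M_1 + 2h_1·M_2 = 6(g'(3) - Δ_1) = -30.
Solving: M_0 = -7, M_1 = 5, M_2 = -10.
On [-1, 1], with g_0(x) = a_0 + b_0·(x + 1) + c_0·(x + 1)² + d_0·(x + 1)³: c_0 = M_0/2 = -7/2, d_0 = (M_1 - M_0)/(6h_0) = 1, b_0 = Δ_0 - h_0(2M_0 + M_1)/6 = 6.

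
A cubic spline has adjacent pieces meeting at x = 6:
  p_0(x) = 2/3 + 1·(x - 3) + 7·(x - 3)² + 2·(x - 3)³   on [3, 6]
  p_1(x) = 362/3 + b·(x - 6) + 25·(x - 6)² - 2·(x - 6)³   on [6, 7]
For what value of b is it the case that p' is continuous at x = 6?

p_0'(x) = 1 + 14·(x - 3) + 6·(x - 3)², so p_0'(6) = 97. On the right, p_1'(6) = b, so b = 97.

97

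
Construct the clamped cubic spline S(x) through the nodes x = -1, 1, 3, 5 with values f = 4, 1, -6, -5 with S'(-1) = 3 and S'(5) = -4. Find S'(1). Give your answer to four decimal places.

-4.4667

Let σ_i = S''(x_i). Step sizes h_i = 2, 2, 2; slopes of the chords Δ_i = (y_(i+1) - y_i)/h_i = -3/2, -7/2, 1/2.
  2·σ_0 + 8·σ_1 + 2·σ_2 = 6(Δ_1 - Δ_0) = -12
  2·σ_1 + 8·σ_2 + 2·σ_3 = 6(Δ_2 - Δ_1) = 24
Clamped end conditions give two more equations: 2h_0·σ_0 + h_0·σ_1 = 6(Δ_0 - S'(-1)) = -27 and h_2·σ_2 + 2h_2·σ_3 = 6(S'(5) - Δ_2) = -27.
Forward elimination and back-substitution give σ_0 = -181/30, σ_1 = -43/30, σ_2 = 173/30, σ_3 = -289/30.
On [1, 3], S'(x) = b_1 + 2c_1·(x - 1) + 3d_1·(x - 1)² with b_1 = Δ_1 - h_1(2σ_1 + σ_2)/6 = -67/15, c_1 = σ_1/2 = -43/60, d_1 = (σ_2 - σ_1)/(6h_1) = 3/5. So S'(1) = -67/15.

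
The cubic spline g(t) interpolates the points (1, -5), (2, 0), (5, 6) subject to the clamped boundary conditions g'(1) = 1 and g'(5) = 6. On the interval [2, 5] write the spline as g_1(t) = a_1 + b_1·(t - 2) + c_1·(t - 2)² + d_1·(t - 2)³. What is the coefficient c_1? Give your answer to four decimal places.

-3.5000

With M_i denoting the second derivative at x_i, h_i = 1, 3, and Δ_i = (y_(i+1) − y_i)/h_i = 5, 2:
  1·M_0 + 8·M_1 + 3·M_2 = 6(Δ_1 - Δ_0) = -18
Clamped end conditions give two more equations: 2h_0·M_0 + h_0·M_1 = 6(Δ_0 - g'(1)) = 24 and h_1·M_1 + 2h_1·M_2 = 6(g'(5) - Δ_1) = 24.
Solving the tridiagonal system: M_0 = 31/2, M_1 = -7, M_2 = 15/2.
On [2, 5], with g_1(t) = a_1 + b_1·(t - 2) + c_1·(t - 2)² + d_1·(t - 2)³: c_1 = M_1/2 = -7/2, d_1 = (M_2 - M_1)/(6h_1) = 29/36, b_1 = Δ_1 - h_1(2M_1 + M_2)/6 = 21/4.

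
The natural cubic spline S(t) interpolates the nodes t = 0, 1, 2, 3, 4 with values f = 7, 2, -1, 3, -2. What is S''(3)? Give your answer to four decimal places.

Write σ_i for S''(x_i). With h_i = 1, 1, 1, 1 and divided differences Δ_i = -5, -3, 4, -5, the continuity of S' gives the tridiagonal system
  1·σ_0 + 4·σ_1 + 1·σ_2 = 6(Δ_1 - Δ_0) = 12
  1·σ_1 + 4·σ_2 + 1·σ_3 = 6(Δ_2 - Δ_1) = 42
  1·σ_2 + 4·σ_3 + 1·σ_4 = 6(Δ_3 - Δ_2) = -54
Natural end conditions: σ_0 = σ_4 = 0.
Solving the tridiagonal system: σ_0 = 0, σ_1 = -3/4, σ_2 = 15, σ_3 = -69/4, σ_4 = 0.

-17.2500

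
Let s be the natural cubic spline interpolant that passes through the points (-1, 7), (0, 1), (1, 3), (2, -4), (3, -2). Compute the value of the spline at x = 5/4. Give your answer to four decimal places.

1.7430

With σ_i denoting the second derivative at x_i, h_i = 1, 1, 1, 1, and Δ_i = (y_(i+1) − y_i)/h_i = -6, 2, -7, 2:
  1·σ_0 + 4·σ_1 + 1·σ_2 = 6(Δ_1 - Δ_0) = 48
  1·σ_1 + 4·σ_2 + 1·σ_3 = 6(Δ_2 - Δ_1) = -54
  1·σ_2 + 4·σ_3 + 1·σ_4 = 6(Δ_3 - Δ_2) = 54
Natural end conditions: σ_0 = σ_4 = 0.
Solving: σ_0 = 0, σ_1 = 495/28, σ_2 = -159/7, σ_3 = 537/28, σ_4 = 0.
On [1, 2], s(x) = 3 - 21/8·(x - 1) - 159/14·(x - 1)² + 391/56·(x - 1)³.
With (x - 1) = 1/4: s(5/4) = 6247/3584.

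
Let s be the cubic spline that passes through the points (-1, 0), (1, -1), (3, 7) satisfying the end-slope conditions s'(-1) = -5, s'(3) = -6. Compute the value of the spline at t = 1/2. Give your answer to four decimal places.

With σ_i denoting the second derivative at x_i, h_i = 2, 2, and Δ_i = (y_(i+1) − y_i)/h_i = -1/2, 4:
  2·σ_0 + 8·σ_1 + 2·σ_2 = 6(Δ_1 - Δ_0) = 27
Clamped end conditions give two more equations: 2h_0·σ_0 + h_0·σ_1 = 6(Δ_0 - s'(-1)) = 27 and h_1·σ_1 + 2h_1·σ_2 = 6(s'(3) - Δ_1) = -60.
Hence σ_0 = 25/8, σ_1 = 29/4, σ_2 = -149/8.
On [-1, 1], s(t) = 0 - 5·(t + 1) + 25/16·(t + 1)² + 11/32·(t + 1)³.
With (t + 1) = 3/2: s(1/2) = -723/256.

-2.8242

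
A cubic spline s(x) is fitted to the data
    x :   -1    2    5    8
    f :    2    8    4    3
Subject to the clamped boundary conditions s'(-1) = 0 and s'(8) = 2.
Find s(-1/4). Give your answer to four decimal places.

2.7969

Put M_i = s'' at the i-th knot. Here h = (3, 3, 3) and Δ = (2, -4/3, -1/3), so the interior equations h_(i-1)·M_(i-1) + 2(h_(i-1)+h_i)·M_i + h_i·M_(i+1) = 6(Δ_i − Δ_(i-1)) read
  3·M_0 + 12·M_1 + 3·M_2 = 6(Δ_1 - Δ_0) = -20
  3·M_1 + 12·M_2 + 3·M_3 = 6(Δ_2 - Δ_1) = 6
Clamped end conditions give two more equations: 2h_0·M_0 + h_0·M_1 = 6(Δ_0 - s'(-1)) = 12 and h_2·M_2 + 2h_2·M_3 = 6(s'(8) - Δ_2) = 14.
Forward elimination and back-substitution give M_0 = 10/3, M_1 = -8/3, M_2 = 2/3, M_3 = 2.
On [-1, 2], s(x) = 2 + 0·(x + 1) + 5/3·(x + 1)² - 1/3·(x + 1)³.
With (x + 1) = 3/4: s(-1/4) = 179/64.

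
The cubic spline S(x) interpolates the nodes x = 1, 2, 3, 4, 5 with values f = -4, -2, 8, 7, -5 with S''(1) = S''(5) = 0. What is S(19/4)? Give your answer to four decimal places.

Put M_i = S'' at the i-th knot. Here h = (1, 1, 1, 1) and Δ = (2, 10, -1, -12), so the interior equations h_(i-1)·M_(i-1) + 2(h_(i-1)+h_i)·M_i + h_i·M_(i+1) = 6(Δ_i − Δ_(i-1)) read
  1·M_0 + 4·M_1 + 1·M_2 = 6(Δ_1 - Δ_0) = 48
  1·M_1 + 4·M_2 + 1·M_3 = 6(Δ_2 - Δ_1) = -66
  1·M_2 + 4·M_3 + 1·M_4 = 6(Δ_3 - Δ_2) = -66
Natural end conditions: M_0 = M_4 = 0.
Solving: M_0 = 0, M_1 = 459/28, M_2 = -123/7, M_3 = -339/28, M_4 = 0.
On [4, 5], S(x) = 7 - 223/28·(x - 4) - 339/56·(x - 4)² + 113/56·(x - 4)³.
With (x - 4) = 3/4: S(19/4) = -5473/3584.

-1.5271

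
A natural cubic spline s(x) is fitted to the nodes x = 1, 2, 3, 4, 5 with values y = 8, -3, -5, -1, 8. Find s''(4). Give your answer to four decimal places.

6.4286

With m_i denoting the second derivative at x_i, h_i = 1, 1, 1, 1, and Δ_i = (y_(i+1) − y_i)/h_i = -11, -2, 4, 9:
  1·m_0 + 4·m_1 + 1·m_2 = 6(Δ_1 - Δ_0) = 54
  1·m_1 + 4·m_2 + 1·m_3 = 6(Δ_2 - Δ_1) = 36
  1·m_2 + 4·m_3 + 1·m_4 = 6(Δ_3 - Δ_2) = 30
Natural end conditions: m_0 = m_4 = 0.
Hence m_0 = 0, m_1 = 87/7, m_2 = 30/7, m_3 = 45/7, m_4 = 0.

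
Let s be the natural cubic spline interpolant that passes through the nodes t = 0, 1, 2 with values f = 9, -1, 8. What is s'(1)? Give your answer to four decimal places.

Write M_i for s''(x_i). With h_i = 1, 1 and divided differences Δ_i = -10, 9, the continuity of s' gives the tridiagonal system
  1·M_0 + 4·M_1 + 1·M_2 = 6(Δ_1 - Δ_0) = 114
Natural end conditions: M_0 = M_2 = 0.
Solving: M_0 = 0, M_1 = 57/2, M_2 = 0.
On [1, 2], s'(t) = b_1 + 2c_1·(t - 1) + 3d_1·(t - 1)² with b_1 = Δ_1 - h_1(2M_1 + M_2)/6 = -1/2, c_1 = M_1/2 = 57/4, d_1 = (M_2 - M_1)/(6h_1) = -19/4. So s'(1) = -1/2.

-0.5000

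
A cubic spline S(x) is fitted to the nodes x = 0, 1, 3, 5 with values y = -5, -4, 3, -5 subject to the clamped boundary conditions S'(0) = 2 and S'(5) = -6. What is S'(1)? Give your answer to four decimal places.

Write M_i for S''(x_i). With h_i = 1, 2, 2 and divided differences Δ_i = 1, 7/2, -4, the continuity of S' gives the tridiagonal system
  1·M_0 + 6·M_1 + 2·M_2 = 6(Δ_1 - Δ_0) = 15
  2·M_1 + 8·M_2 + 2·M_3 = 6(Δ_2 - Δ_1) = -45
Clamped end conditions give two more equations: 2h_0·M_0 + h_0·M_1 = 6(Δ_0 - S'(0)) = -6 and h_2·M_2 + 2h_2·M_3 = 6(S'(5) - Δ_2) = -12.
Hence M_0 = -137/23, M_1 = 136/23, M_2 = -167/23, M_3 = 29/46.
On [1, 3], S'(x) = b_1 + 2c_1·(x - 1) + 3d_1·(x - 1)² with b_1 = Δ_1 - h_1(2M_1 + M_2)/6 = 91/46, c_1 = M_1/2 = 68/23, d_1 = (M_2 - M_1)/(6h_1) = -101/92. So S'(1) = 91/46.

1.9783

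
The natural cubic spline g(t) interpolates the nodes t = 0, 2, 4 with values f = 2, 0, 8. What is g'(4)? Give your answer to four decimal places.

Write M_i for g''(x_i). With h_i = 2, 2 and divided differences Δ_i = -1, 4, the continuity of g' gives the tridiagonal system
  2·M_0 + 8·M_1 + 2·M_2 = 6(Δ_1 - Δ_0) = 30
Natural end conditions: M_0 = M_2 = 0.
Hence M_0 = 0, M_1 = 15/4, M_2 = 0.
On [2, 4], g'(t) = b_1 + 2c_1·(t - 2) + 3d_1·(t - 2)² with b_1 = Δ_1 - h_1(2M_1 + M_2)/6 = 3/2, c_1 = M_1/2 = 15/8, d_1 = (M_2 - M_1)/(6h_1) = -5/16. So g'(4) = 21/4.

5.2500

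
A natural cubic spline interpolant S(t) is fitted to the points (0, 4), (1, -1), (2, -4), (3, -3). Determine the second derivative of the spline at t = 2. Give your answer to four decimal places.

Put M_i = S'' at the i-th knot. Here h = (1, 1, 1) and Δ = (-5, -3, 1), so the interior equations h_(i-1)·M_(i-1) + 2(h_(i-1)+h_i)·M_i + h_i·M_(i+1) = 6(Δ_i − Δ_(i-1)) read
  1·M_0 + 4·M_1 + 1·M_2 = 6(Δ_1 - Δ_0) = 12
  1·M_1 + 4·M_2 + 1·M_3 = 6(Δ_2 - Δ_1) = 24
Natural end conditions: M_0 = M_3 = 0.
Forward elimination and back-substitution give M_0 = 0, M_1 = 8/5, M_2 = 28/5, M_3 = 0.

5.6000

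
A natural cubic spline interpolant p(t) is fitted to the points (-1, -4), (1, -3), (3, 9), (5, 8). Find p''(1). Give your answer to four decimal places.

5.7000

Write M_i for p''(x_i). With h_i = 2, 2, 2 and divided differences Δ_i = 1/2, 6, -1/2, the continuity of p' gives the tridiagonal system
  2·M_0 + 8·M_1 + 2·M_2 = 6(Δ_1 - Δ_0) = 33
  2·M_1 + 8·M_2 + 2·M_3 = 6(Δ_2 - Δ_1) = -39
Natural end conditions: M_0 = M_3 = 0.
Solving the tridiagonal system: M_0 = 0, M_1 = 57/10, M_2 = -63/10, M_3 = 0.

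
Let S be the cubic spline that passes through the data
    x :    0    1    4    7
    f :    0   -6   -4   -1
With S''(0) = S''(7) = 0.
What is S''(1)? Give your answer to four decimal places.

5.4483

Write M_i for S''(x_i). With h_i = 1, 3, 3 and divided differences Δ_i = -6, 2/3, 1, the continuity of S' gives the tridiagonal system
  1·M_0 + 8·M_1 + 3·M_2 = 6(Δ_1 - Δ_0) = 40
  3·M_1 + 12·M_2 + 3·M_3 = 6(Δ_2 - Δ_1) = 2
Natural end conditions: M_0 = M_3 = 0.
Solving the tridiagonal system: M_0 = 0, M_1 = 158/29, M_2 = -104/87, M_3 = 0.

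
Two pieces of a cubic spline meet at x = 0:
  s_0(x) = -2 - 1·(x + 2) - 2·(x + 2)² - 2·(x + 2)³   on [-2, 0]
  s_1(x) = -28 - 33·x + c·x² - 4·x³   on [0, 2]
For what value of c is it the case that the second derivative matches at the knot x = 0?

-14

s_0''(x) = -4 - 12·(x + 2), so s_0''(0) = -28. On the right, s_1''(0) = 2c, so c = -14.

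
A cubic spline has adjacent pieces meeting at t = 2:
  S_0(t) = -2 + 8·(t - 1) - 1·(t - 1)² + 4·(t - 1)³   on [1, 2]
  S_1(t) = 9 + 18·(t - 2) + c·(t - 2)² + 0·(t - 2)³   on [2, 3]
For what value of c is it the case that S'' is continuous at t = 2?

11

S_0''(t) = -2 + 24·(t - 1), so S_0''(2) = 22. On the right, S_1''(2) = 2c, so c = 11.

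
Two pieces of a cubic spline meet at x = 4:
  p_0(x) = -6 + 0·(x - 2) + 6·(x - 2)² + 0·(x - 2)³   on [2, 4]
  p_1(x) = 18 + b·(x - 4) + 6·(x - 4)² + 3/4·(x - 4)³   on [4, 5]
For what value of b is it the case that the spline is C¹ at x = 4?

24

p_0'(x) = 0 + 12·(x - 2) + 0·(x - 2)², so p_0'(4) = 24. On the right, p_1'(4) = b, so b = 24.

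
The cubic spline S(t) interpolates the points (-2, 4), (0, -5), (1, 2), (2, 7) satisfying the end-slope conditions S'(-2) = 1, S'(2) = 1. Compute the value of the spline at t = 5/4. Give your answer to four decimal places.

3.9009

Put M_i = S'' at the i-th knot. Here h = (2, 1, 1) and Δ = (-9/2, 7, 5), so the interior equations h_(i-1)·M_(i-1) + 2(h_(i-1)+h_i)·M_i + h_i·M_(i+1) = 6(Δ_i − Δ_(i-1)) read
  2·M_0 + 6·M_1 + 1·M_2 = 6(Δ_1 - Δ_0) = 69
  1·M_1 + 4·M_2 + 1·M_3 = 6(Δ_2 - Δ_1) = -12
Clamped end conditions give two more equations: 2h_0·M_0 + h_0·M_1 = 6(Δ_0 - S'(-2)) = -33 and h_2·M_2 + 2h_2·M_3 = 6(S'(2) - Δ_2) = -24.
Forward elimination and back-substitution give M_0 = -381/22, M_1 = 399/22, M_2 = -57/11, M_3 = -207/22.
On [1, 2], S(t) = 2 + 365/44·(t - 1) - 57/22·(t - 1)² - 31/44·(t - 1)³.
With (t - 1) = 1/4: S(5/4) = 10985/2816.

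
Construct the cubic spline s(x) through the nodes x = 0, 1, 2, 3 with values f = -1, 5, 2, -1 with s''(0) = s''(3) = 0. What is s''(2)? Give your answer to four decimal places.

3.6000

Write M_i for s''(x_i). With h_i = 1, 1, 1 and divided differences Δ_i = 6, -3, -3, the continuity of s' gives the tridiagonal system
  1·M_0 + 4·M_1 + 1·M_2 = 6(Δ_1 - Δ_0) = -54
  1·M_1 + 4·M_2 + 1·M_3 = 6(Δ_2 - Δ_1) = 0
Natural end conditions: M_0 = M_3 = 0.
Forward elimination and back-substitution give M_0 = 0, M_1 = -72/5, M_2 = 18/5, M_3 = 0.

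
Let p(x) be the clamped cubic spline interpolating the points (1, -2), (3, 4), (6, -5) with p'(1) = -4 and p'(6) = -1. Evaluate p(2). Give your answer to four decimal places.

Write m_i for p''(x_i). With h_i = 2, 3 and divided differences Δ_i = 3, -3, the continuity of p' gives the tridiagonal system
  2·m_0 + 10·m_1 + 3·m_2 = 6(Δ_1 - Δ_0) = -36
Clamped end conditions give two more equations: 2h_0·m_0 + h_0·m_1 = 6(Δ_0 - p'(1)) = 42 and h_1·m_1 + 2h_1·m_2 = 6(p'(6) - Δ_1) = 12.
Solving: m_0 = 147/10, m_1 = -42/5, m_2 = 31/5.
On [1, 3], p(x) = -2 - 4·(x - 1) + 147/20·(x - 1)² - 77/40·(x - 1)³.
With (x - 1) = 1: p(2) = -23/40.

-0.5750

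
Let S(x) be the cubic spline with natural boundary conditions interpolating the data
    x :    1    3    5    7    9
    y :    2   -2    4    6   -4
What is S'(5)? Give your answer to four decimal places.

Let M_i = S''(x_i). Step sizes h_i = 2, 2, 2, 2; slopes of the chords Δ_i = (y_(i+1) - y_i)/h_i = -2, 3, 1, -5.
  2·M_0 + 8·M_1 + 2·M_2 = 6(Δ_1 - Δ_0) = 30
  2·M_1 + 8·M_2 + 2·M_3 = 6(Δ_2 - Δ_1) = -12
  2·M_2 + 8·M_3 + 2·M_4 = 6(Δ_3 - Δ_2) = -36
Natural end conditions: M_0 = M_4 = 0.
Forward elimination and back-substitution give M_0 = 0, M_1 = 33/8, M_2 = -3/2, M_3 = -33/8, M_4 = 0.
On [5, 7], S'(x) = b_2 + 2c_2·(x - 5) + 3d_2·(x - 5)² with b_2 = Δ_2 - h_2(2M_2 + M_3)/6 = 27/8, c_2 = M_2/2 = -3/4, d_2 = (M_3 - M_2)/(6h_2) = -7/32. So S'(5) = 27/8.

3.3750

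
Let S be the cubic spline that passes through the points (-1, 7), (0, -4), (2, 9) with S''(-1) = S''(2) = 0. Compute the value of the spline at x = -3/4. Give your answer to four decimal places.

3.5664

Let σ_i = S''(x_i). Step sizes h_i = 1, 2; slopes of the chords Δ_i = (y_(i+1) - y_i)/h_i = -11, 13/2.
  1·σ_0 + 6·σ_1 + 2·σ_2 = 6(Δ_1 - Δ_0) = 105
Natural end conditions: σ_0 = σ_2 = 0.
Solving: σ_0 = 0, σ_1 = 35/2, σ_2 = 0.
On [-1, 0], S(x) = 7 - 167/12·(x + 1) + 0·(x + 1)² + 35/12·(x + 1)³.
With (x + 1) = 1/4: S(-3/4) = 913/256.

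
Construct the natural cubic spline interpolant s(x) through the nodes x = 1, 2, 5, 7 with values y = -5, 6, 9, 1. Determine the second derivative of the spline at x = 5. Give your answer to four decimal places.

-0.8451

With σ_i denoting the second derivative at x_i, h_i = 1, 3, 2, and Δ_i = (y_(i+1) − y_i)/h_i = 11, 1, -4:
  1·σ_0 + 8·σ_1 + 3·σ_2 = 6(Δ_1 - Δ_0) = -60
  3·σ_1 + 10·σ_2 + 2·σ_3 = 6(Δ_2 - Δ_1) = -30
Natural end conditions: σ_0 = σ_3 = 0.
Forward elimination and back-substitution give σ_0 = 0, σ_1 = -510/71, σ_2 = -60/71, σ_3 = 0.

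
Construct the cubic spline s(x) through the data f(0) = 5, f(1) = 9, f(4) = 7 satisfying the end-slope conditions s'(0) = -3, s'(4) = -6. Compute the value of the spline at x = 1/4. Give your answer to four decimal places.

4.9160

With M_i denoting the second derivative at x_i, h_i = 1, 3, and Δ_i = (y_(i+1) − y_i)/h_i = 4, -2/3:
  1·M_0 + 8·M_1 + 3·M_2 = 6(Δ_1 - Δ_0) = -28
Clamped end conditions give two more equations: 2h_0·M_0 + h_0·M_1 = 6(Δ_0 - s'(0)) = 42 and h_1·M_1 + 2h_1·M_2 = 6(s'(4) - Δ_1) = -32.
Hence M_0 = 95/4, M_1 = -11/2, M_2 = -31/12.
On [0, 1], s(x) = 5 - 3·x + 95/8·x² - 39/8·x³.
With x = 1/4: s(1/4) = 2517/512.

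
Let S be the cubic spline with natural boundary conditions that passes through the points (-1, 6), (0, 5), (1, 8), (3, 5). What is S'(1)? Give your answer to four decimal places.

2.3261

Let M_i = S''(x_i). Step sizes h_i = 1, 1, 2; slopes of the chords Δ_i = (y_(i+1) - y_i)/h_i = -1, 3, -3/2.
  1·M_0 + 4·M_1 + 1·M_2 = 6(Δ_1 - Δ_0) = 24
  1·M_1 + 6·M_2 + 2·M_3 = 6(Δ_2 - Δ_1) = -27
Natural end conditions: M_0 = M_3 = 0.
Forward elimination and back-substitution give M_0 = 0, M_1 = 171/23, M_2 = -132/23, M_3 = 0.
On [1, 3], S'(x) = b_2 + 2c_2·(x - 1) + 3d_2·(x - 1)² with b_2 = Δ_2 - h_2(2M_2 + M_3)/6 = 107/46, c_2 = M_2/2 = -66/23, d_2 = (M_3 - M_2)/(6h_2) = 11/23. So S'(1) = 107/46.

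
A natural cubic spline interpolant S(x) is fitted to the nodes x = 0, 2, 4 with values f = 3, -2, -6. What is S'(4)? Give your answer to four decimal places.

Put m_i = S'' at the i-th knot. Here h = (2, 2) and Δ = (-5/2, -2), so the interior equations h_(i-1)·m_(i-1) + 2(h_(i-1)+h_i)·m_i + h_i·m_(i+1) = 6(Δ_i − Δ_(i-1)) read
  2·m_0 + 8·m_1 + 2·m_2 = 6(Δ_1 - Δ_0) = 3
Natural end conditions: m_0 = m_2 = 0.
Solving the tridiagonal system: m_0 = 0, m_1 = 3/8, m_2 = 0.
On [2, 4], S'(x) = b_1 + 2c_1·(x - 2) + 3d_1·(x - 2)² with b_1 = Δ_1 - h_1(2m_1 + m_2)/6 = -9/4, c_1 = m_1/2 = 3/16, d_1 = (m_2 - m_1)/(6h_1) = -1/32. So S'(4) = -15/8.

-1.8750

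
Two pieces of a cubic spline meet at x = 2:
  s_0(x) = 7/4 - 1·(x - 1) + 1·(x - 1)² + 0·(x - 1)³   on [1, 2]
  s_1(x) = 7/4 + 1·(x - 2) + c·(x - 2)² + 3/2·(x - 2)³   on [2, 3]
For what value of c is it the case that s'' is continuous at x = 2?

s_0''(x) = 2 + 0·(x - 1), so s_0''(2) = 2. On the right, s_1''(2) = 2c, so c = 1.

1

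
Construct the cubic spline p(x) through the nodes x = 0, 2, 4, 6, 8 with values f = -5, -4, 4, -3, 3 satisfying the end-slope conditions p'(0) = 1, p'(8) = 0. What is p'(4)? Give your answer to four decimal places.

Write M_i for p''(x_i). With h_i = 2, 2, 2, 2 and divided differences Δ_i = 1/2, 4, -7/2, 3, the continuity of p' gives the tridiagonal system
  2·M_0 + 8·M_1 + 2·M_2 = 6(Δ_1 - Δ_0) = 21
  2·M_1 + 8·M_2 + 2·M_3 = 6(Δ_2 - Δ_1) = -45
  2·M_2 + 8·M_3 + 2·M_4 = 6(Δ_3 - Δ_2) = 39
Clamped end conditions give two more equations: 2h_0·M_0 + h_0·M_1 = 6(Δ_0 - p'(0)) = -3 and h_3·M_3 + 2h_3·M_4 = 6(p'(8) - Δ_3) = -18.
Hence M_0 = -26/7, M_1 = 83/14, M_2 = -19/2, M_3 = 67/7, M_4 = -65/7.
On [4, 6], p'(x) = b_2 + 2c_2·(x - 4) + 3d_2·(x - 4)² with b_2 = Δ_2 - h_2(2M_2 + M_3)/6 = -5/14, c_2 = M_2/2 = -19/4, d_2 = (M_3 - M_2)/(6h_2) = 89/56. So p'(4) = -5/14.

-0.3571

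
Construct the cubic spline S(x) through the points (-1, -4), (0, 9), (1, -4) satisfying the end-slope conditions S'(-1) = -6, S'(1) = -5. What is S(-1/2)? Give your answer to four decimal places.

1.4063

Put M_i = S'' at the i-th knot. Here h = (1, 1) and Δ = (13, -13), so the interior equations h_(i-1)·M_(i-1) + 2(h_(i-1)+h_i)·M_i + h_i·M_(i+1) = 6(Δ_i − Δ_(i-1)) read
  1·M_0 + 4·M_1 + 1·M_2 = 6(Δ_1 - Δ_0) = -156
Clamped end conditions give two more equations: 2h_0·M_0 + h_0·M_1 = 6(Δ_0 - S'(-1)) = 114 and h_1·M_1 + 2h_1·M_2 = 6(S'(1) - Δ_1) = 48.
Solving the tridiagonal system: M_0 = 193/2, M_1 = -79, M_2 = 127/2.
On [-1, 0], S(x) = -4 - 6·(x + 1) + 193/4·(x + 1)² - 117/4·(x + 1)³.
With (x + 1) = 1/2: S(-1/2) = 45/32.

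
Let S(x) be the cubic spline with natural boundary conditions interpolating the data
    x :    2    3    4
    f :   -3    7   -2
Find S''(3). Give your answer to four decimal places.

Write m_i for S''(x_i). With h_i = 1, 1 and divided differences Δ_i = 10, -9, the continuity of S' gives the tridiagonal system
  1·m_0 + 4·m_1 + 1·m_2 = 6(Δ_1 - Δ_0) = -114
Natural end conditions: m_0 = m_2 = 0.
Hence m_0 = 0, m_1 = -57/2, m_2 = 0.

-28.5000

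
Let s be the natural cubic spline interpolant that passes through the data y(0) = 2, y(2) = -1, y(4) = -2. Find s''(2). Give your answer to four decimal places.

0.7500

Put σ_i = s'' at the i-th knot. Here h = (2, 2) and Δ = (-3/2, -1/2), so the interior equations h_(i-1)·σ_(i-1) + 2(h_(i-1)+h_i)·σ_i + h_i·σ_(i+1) = 6(Δ_i − Δ_(i-1)) read
  2·σ_0 + 8·σ_1 + 2·σ_2 = 6(Δ_1 - Δ_0) = 6
Natural end conditions: σ_0 = σ_2 = 0.
Solving the tridiagonal system: σ_0 = 0, σ_1 = 3/4, σ_2 = 0.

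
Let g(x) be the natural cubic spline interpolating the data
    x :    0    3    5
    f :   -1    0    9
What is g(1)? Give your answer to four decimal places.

Let m_i = g''(x_i). Step sizes h_i = 3, 2; slopes of the chords Δ_i = (y_(i+1) - y_i)/h_i = 1/3, 9/2.
  3·m_0 + 10·m_1 + 2·m_2 = 6(Δ_1 - Δ_0) = 25
Natural end conditions: m_0 = m_2 = 0.
Solving: m_0 = 0, m_1 = 5/2, m_2 = 0.
On [0, 3], g(x) = -1 - 11/12·x + 0·x² + 5/36·x³.
With x = 1: g(1) = -16/9.

-1.7778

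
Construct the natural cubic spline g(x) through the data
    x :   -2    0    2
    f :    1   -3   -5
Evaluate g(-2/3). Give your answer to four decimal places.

Let σ_i = g''(x_i). Step sizes h_i = 2, 2; slopes of the chords Δ_i = (y_(i+1) - y_i)/h_i = -2, -1.
  2·σ_0 + 8·σ_1 + 2·σ_2 = 6(Δ_1 - Δ_0) = 6
Natural end conditions: σ_0 = σ_2 = 0.
Hence σ_0 = 0, σ_1 = 3/4, σ_2 = 0.
On [-2, 0], g(x) = 1 - 9/4·(x + 2) + 0·(x + 2)² + 1/16·(x + 2)³.
With (x + 2) = 4/3: g(-2/3) = -50/27.

-1.8519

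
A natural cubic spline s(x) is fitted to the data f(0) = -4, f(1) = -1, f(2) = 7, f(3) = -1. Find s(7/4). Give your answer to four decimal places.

5.9469

Write M_i for s''(x_i). With h_i = 1, 1, 1 and divided differences Δ_i = 3, 8, -8, the continuity of s' gives the tridiagonal system
  1·M_0 + 4·M_1 + 1·M_2 = 6(Δ_1 - Δ_0) = 30
  1·M_1 + 4·M_2 + 1·M_3 = 6(Δ_2 - Δ_1) = -96
Natural end conditions: M_0 = M_3 = 0.
Hence M_0 = 0, M_1 = 72/5, M_2 = -138/5, M_3 = 0.
On [1, 2], s(x) = -1 + 39/5·(x - 1) + 36/5·(x - 1)² - 7·(x - 1)³.
With (x - 1) = 3/4: s(7/4) = 1903/320.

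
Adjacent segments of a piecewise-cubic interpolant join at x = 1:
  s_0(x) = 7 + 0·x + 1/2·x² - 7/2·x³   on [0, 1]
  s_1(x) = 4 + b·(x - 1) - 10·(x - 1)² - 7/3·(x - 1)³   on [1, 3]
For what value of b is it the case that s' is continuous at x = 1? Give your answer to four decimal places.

s_0'(x) = 0 + 1·x - 21/2·x², so s_0'(1) = -19/2. On the right, s_1'(1) = b, so b = -19/2.

-9.5000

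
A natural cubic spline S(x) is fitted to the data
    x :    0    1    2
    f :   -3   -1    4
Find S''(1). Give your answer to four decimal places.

With m_i denoting the second derivative at x_i, h_i = 1, 1, and Δ_i = (y_(i+1) − y_i)/h_i = 2, 5:
  1·m_0 + 4·m_1 + 1·m_2 = 6(Δ_1 - Δ_0) = 18
Natural end conditions: m_0 = m_2 = 0.
Solving the tridiagonal system: m_0 = 0, m_1 = 9/2, m_2 = 0.

4.5000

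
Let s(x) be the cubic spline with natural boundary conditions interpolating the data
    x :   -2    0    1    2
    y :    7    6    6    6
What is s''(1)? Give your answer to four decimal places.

-0.1304

With M_i denoting the second derivative at x_i, h_i = 2, 1, 1, and Δ_i = (y_(i+1) − y_i)/h_i = -1/2, 0, 0:
  2·M_0 + 6·M_1 + 1·M_2 = 6(Δ_1 - Δ_0) = 3
  1·M_1 + 4·M_2 + 1·M_3 = 6(Δ_2 - Δ_1) = 0
Natural end conditions: M_0 = M_3 = 0.
Hence M_0 = 0, M_1 = 12/23, M_2 = -3/23, M_3 = 0.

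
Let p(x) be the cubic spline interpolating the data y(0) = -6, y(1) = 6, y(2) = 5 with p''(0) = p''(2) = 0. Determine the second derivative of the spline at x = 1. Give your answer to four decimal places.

-19.5000

Write σ_i for p''(x_i). With h_i = 1, 1 and divided differences Δ_i = 12, -1, the continuity of p' gives the tridiagonal system
  1·σ_0 + 4·σ_1 + 1·σ_2 = 6(Δ_1 - Δ_0) = -78
Natural end conditions: σ_0 = σ_2 = 0.
Solving: σ_0 = 0, σ_1 = -39/2, σ_2 = 0.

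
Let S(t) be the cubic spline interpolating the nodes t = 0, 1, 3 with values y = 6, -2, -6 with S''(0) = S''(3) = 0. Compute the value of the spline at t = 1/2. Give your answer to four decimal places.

1.6250

Let m_i = S''(x_i). Step sizes h_i = 1, 2; slopes of the chords Δ_i = (y_(i+1) - y_i)/h_i = -8, -2.
  1·m_0 + 6·m_1 + 2·m_2 = 6(Δ_1 - Δ_0) = 36
Natural end conditions: m_0 = m_2 = 0.
Solving the tridiagonal system: m_0 = 0, m_1 = 6, m_2 = 0.
On [0, 1], S(t) = 6 - 9·t + 0·t² + 1·t³.
With t = 1/2: S(1/2) = 13/8.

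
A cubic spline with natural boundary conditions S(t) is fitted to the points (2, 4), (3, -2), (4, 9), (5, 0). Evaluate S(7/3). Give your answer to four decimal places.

0.2617

Write σ_i for S''(x_i). With h_i = 1, 1, 1 and divided differences Δ_i = -6, 11, -9, the continuity of S' gives the tridiagonal system
  1·σ_0 + 4·σ_1 + 1·σ_2 = 6(Δ_1 - Δ_0) = 102
  1·σ_1 + 4·σ_2 + 1·σ_3 = 6(Δ_2 - Δ_1) = -120
Natural end conditions: σ_0 = σ_3 = 0.
Solving the tridiagonal system: σ_0 = 0, σ_1 = 176/5, σ_2 = -194/5, σ_3 = 0.
On [2, 3], S(t) = 4 - 178/15·(t - 2) + 0·(t - 2)² + 88/15·(t - 2)³.
With (t - 2) = 1/3: S(7/3) = 106/405.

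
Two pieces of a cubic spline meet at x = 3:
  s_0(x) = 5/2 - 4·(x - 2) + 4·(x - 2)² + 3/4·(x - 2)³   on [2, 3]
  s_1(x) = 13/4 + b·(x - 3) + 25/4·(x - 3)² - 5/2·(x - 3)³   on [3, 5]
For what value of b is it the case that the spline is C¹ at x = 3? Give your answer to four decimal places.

6.2500

s_0'(x) = -4 + 8·(x - 2) + 9/4·(x - 2)², so s_0'(3) = 25/4. On the right, s_1'(3) = b, so b = 25/4.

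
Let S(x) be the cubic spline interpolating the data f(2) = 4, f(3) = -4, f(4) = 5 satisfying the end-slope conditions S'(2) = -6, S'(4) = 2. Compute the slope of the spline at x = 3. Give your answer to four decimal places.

Let m_i = S''(x_i). Step sizes h_i = 1, 1; slopes of the chords Δ_i = (y_(i+1) - y_i)/h_i = -8, 9.
  1·m_0 + 4·m_1 + 1·m_2 = 6(Δ_1 - Δ_0) = 102
Clamped end conditions give two more equations: 2h_0·m_0 + h_0·m_1 = 6(Δ_0 - S'(2)) = -12 and h_1·m_1 + 2h_1·m_2 = 6(S'(4) - Δ_1) = -42.
Hence m_0 = -55/2, m_1 = 43, m_2 = -85/2.
On [3, 4], S'(x) = b_1 + 2c_1·(x - 3) + 3d_1·(x - 3)² with b_1 = Δ_1 - h_1(2m_1 + m_2)/6 = 7/4, c_1 = m_1/2 = 43/2, d_1 = (m_2 - m_1)/(6h_1) = -57/4. So S'(3) = 7/4.

1.7500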